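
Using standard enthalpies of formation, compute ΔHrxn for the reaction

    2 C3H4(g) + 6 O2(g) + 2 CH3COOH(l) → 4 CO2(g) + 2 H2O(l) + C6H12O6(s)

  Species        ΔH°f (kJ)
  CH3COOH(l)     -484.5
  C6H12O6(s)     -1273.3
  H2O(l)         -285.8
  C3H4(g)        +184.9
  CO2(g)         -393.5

ΔHrxn = -2819.7 kJ

Products: 4·(-393.5) + 2·(-285.8) + 1·(-1273.3) = -3418.9
Reactants: 2·(+184.9) + 6·(+0.0) + 2·(-484.5) = -599.2
ΔHrxn = (-3418.9) − (-599.2) = -2819.7 kJ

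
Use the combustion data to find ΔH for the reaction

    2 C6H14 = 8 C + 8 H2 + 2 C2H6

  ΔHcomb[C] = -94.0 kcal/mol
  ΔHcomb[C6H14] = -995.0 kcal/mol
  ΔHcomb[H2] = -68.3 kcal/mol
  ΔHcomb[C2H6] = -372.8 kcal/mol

ΔH = 54.0 kcal/mol

Using ΔH = Σ nΔHc°(reactants) − Σ nΔHc°(products):
= [2·(-995.0)] − [8·(-94.0) + 8·(-68.3) + 2·(-372.8)]
= 54.0 kcal/mol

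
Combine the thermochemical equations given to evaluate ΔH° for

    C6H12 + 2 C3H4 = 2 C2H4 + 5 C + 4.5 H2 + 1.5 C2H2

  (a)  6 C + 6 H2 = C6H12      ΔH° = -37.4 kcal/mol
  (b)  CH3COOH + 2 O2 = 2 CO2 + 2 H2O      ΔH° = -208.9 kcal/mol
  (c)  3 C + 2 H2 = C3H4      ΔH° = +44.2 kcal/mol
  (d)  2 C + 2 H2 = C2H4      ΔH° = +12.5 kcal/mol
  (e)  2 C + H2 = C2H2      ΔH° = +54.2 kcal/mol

(a) reversed (reverse to put C6H12 on the reactant side): +37.4 kcal/mol
(b): not needed (CH3COOH appears nowhere else).
(c) reversed and × 2 (C3H4 must end up as a reactant; ×2 to match 2 C3H4 in the target): (-2)·(+44.2) = -88.4 kcal/mol
(d) × 2 (scale by 2 for the 2 C2H4): (2)·(+12.5) = +25.0 kcal/mol
(e) × 3/2 (scale by 3/2 for the 3/2 C2H2): (3/2)·(+54.2) = +81.3 kcal/mol
ΔH° = (+37.4) + (-88.4) + (+25.0) + (+81.3) = 55.3 kcal/mol

ΔH° = 55.3 kcal/mol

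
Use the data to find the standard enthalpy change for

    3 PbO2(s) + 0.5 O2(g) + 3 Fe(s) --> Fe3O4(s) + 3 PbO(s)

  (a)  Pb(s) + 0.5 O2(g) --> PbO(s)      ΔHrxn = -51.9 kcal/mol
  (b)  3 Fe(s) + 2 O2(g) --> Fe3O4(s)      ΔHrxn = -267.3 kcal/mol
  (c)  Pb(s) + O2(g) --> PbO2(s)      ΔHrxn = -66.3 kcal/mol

(a) × 3: (3)·(-51.9) = -155.7 kcal/mol
(b) as written: -267.3 kcal/mol
(c) reversed and × 3: (-3)·(-66.3) = +198.9 kcal/mol
Since enthalpy is a state function, ΔHrxn = (3)·(-51.9) + (1)·(-267.3) + (-3)·(-66.3) = -224.1 kcal/mol

ΔHrxn = -224.1 kcal/mol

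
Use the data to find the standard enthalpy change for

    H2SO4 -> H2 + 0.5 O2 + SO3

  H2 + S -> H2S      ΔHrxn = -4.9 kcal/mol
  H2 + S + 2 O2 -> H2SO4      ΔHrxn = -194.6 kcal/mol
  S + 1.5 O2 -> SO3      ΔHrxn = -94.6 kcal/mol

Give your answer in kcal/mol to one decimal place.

equation 1: not needed (H2S appears nowhere else).
equation 2 reversed (H2SO4 must end up as a reactant): +194.6 kcal/mol
equation 3 as written (SO3 already on the product side): -94.6 kcal/mol
Summing the manipulated equations, ΔHrxn = (-1)·(-194.6) + (1)·(-94.6) = 100.0 kcal/mol

ΔHrxn = 100.0 kcal/mol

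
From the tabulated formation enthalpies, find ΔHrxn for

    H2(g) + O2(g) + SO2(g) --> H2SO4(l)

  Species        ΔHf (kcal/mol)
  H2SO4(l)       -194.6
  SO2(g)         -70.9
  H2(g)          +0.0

ΔHrxn = -123.7 kcal/mol

Products: 1·(-194.6) = -194.6
Reactants: 1·(+0.0) + 1·(+0.0) + 1·(-70.9) = -70.9
ΔHrxn = (-194.6) − (-70.9) = -123.7 kcal/mol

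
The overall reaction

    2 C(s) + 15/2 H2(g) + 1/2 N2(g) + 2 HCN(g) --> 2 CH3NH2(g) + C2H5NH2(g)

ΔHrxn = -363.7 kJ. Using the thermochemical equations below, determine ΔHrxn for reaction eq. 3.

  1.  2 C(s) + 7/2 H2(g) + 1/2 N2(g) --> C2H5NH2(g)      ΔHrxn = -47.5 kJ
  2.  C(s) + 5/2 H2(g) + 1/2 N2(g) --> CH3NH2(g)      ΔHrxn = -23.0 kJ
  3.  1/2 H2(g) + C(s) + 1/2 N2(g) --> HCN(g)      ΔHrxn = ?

ΔHrxn = 135.1 kJ

eq. 1 as written (C2H5NH2(g) already on the product side): -47.5 kJ
eq. 2 × 2 (scale by 2 for the 2 CH3NH2(g)): (2)·(-23.0) = -46.0 kJ
eq. 3 reversed and × 2 (HCN(g) must end up as a reactant; scale by 2 for the 2 HCN(g)): contributes −2·x
-363.7 = (-47.5) + (-46.0) − 2·x
x = (-363.7 − (-93.5)) / (-2) = 135.1 kJ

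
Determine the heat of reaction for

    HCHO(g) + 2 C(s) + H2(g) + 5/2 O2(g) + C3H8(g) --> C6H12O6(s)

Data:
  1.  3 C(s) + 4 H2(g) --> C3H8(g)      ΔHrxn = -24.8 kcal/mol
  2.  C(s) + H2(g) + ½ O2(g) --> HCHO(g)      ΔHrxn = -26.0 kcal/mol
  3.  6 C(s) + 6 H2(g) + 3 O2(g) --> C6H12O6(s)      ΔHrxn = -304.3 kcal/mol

ΔHrxn = -253.5 kcal/mol

eq. 1 reversed (reverse to put C3H8(g) on the reactant side): +24.8 kcal/mol
eq. 2 reversed (reverse to put HCHO(g) on the reactant side): +26.0 kcal/mol
eq. 3 as written (C6H12O6(s) already on the product side): -304.3 kcal/mol
Since enthalpy is a state function, ΔHrxn = (+24.8) + (+26.0) + (-304.3) = -253.5 kcal/mol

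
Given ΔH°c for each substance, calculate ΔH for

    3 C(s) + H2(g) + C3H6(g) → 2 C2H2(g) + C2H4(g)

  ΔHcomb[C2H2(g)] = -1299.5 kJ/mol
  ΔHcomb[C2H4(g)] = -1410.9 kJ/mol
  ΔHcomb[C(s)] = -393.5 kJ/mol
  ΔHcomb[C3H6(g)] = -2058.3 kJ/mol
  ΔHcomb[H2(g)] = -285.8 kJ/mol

ΔH = 485.3 kJ/mol

With combustion enthalpies, reactants minus products:
= [3·(-393.5) + 1·(-285.8) + 1·(-2058.3)] − [2·(-1299.5) + 1·(-1410.9)]
= 485.3 kJ/mol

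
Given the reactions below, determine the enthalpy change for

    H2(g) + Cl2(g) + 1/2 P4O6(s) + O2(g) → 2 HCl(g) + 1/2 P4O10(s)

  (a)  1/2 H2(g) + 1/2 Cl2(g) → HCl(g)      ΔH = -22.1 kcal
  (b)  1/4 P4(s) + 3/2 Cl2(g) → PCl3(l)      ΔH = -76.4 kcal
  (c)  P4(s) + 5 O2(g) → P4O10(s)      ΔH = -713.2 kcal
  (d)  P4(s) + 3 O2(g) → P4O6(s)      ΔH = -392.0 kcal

(a) × 2 (scale by 2 for the 2 HCl(g)): (2)·(-22.1) = -44.2 kcal
(b): not needed (PCl3(l) appears nowhere else).
(c) × 1/2 (scale by 1/2 for the 1/2 P4O10(s)): (1/2)·(-713.2) = -356.6 kcal
(d) reversed and × 1/2 (reverse to put P4O6(s) on the reactant side; ×1/2 to match 1/2 P4O6(s) in the target): (-1/2)·(-392.0) = +196.0 kcal
Since enthalpy is a state function, ΔH = (2)·(-22.1) + (1/2)·(-713.2) + (-1/2)·(-392.0) = -204.8 kcal

ΔH = -204.8 kcal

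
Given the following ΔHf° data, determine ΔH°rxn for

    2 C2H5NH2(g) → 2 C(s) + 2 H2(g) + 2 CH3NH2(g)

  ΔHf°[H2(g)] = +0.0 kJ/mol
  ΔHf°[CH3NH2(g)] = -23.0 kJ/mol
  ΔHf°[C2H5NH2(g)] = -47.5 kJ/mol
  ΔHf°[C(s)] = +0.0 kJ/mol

ΔH°rxn = Σ nΔHf°(products) − Σ nΔHf°(reactants).
Products: 2·(+0.0) + 2·(+0.0) + 2·(-23.0) = -46.0
Reactants: 2·(-47.5) = -95.0
ΔH°rxn = (-46.0) − (-95.0) = 49.0 kJ/mol

ΔH°rxn = 49.0 kJ/mol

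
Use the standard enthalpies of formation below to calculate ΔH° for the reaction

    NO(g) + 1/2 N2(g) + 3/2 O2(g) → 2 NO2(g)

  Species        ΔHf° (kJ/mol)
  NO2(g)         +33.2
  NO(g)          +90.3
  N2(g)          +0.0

ΔH° = -23.9 kJ/mol

Products: 2·(+33.2) = +66.4
Reactants: 1·(+90.3) + 1/2·(+0.0) + 3/2·(+0.0) = +90.3
ΔH° = (+66.4) − (+90.3) = -23.9 kJ/mol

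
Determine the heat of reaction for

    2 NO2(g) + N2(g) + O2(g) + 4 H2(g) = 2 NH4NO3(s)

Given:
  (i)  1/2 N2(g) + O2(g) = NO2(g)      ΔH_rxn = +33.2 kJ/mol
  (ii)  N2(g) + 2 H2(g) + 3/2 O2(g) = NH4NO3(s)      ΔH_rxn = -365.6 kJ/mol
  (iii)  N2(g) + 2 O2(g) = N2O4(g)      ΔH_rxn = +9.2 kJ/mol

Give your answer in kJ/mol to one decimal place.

ΔH_rxn = -797.6 kJ/mol

(i) reversed and × 2: (-2)·(+33.2) = -66.4 kJ/mol
(ii) × 2: (2)·(-365.6) = -731.2 kJ/mol
(iii): not needed.
Since enthalpy is a state function, ΔH_rxn = (-66.4) + (-731.2) = -797.6 kJ/mol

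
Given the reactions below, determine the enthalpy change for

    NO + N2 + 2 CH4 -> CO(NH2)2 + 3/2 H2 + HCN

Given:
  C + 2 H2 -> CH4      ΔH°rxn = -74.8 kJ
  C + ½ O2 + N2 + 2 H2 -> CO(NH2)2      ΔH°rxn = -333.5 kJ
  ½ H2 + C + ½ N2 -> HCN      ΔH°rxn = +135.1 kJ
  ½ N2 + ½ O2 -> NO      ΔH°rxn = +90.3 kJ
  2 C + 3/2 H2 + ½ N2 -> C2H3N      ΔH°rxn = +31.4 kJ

equation 1 reversed and × 2: (-2)·(-74.8) = +149.6 kJ
equation 2 as written: -333.5 kJ
equation 3 as written: +135.1 kJ
equation 4 reversed: -90.3 kJ
equation 5: not needed.
By Hess's law, ΔH°rxn = (-2)·(-74.8) + (1)·(-333.5) + (1)·(+135.1) + (-1)·(+90.3) = -139.1 kJ

ΔH°rxn = -139.1 kJ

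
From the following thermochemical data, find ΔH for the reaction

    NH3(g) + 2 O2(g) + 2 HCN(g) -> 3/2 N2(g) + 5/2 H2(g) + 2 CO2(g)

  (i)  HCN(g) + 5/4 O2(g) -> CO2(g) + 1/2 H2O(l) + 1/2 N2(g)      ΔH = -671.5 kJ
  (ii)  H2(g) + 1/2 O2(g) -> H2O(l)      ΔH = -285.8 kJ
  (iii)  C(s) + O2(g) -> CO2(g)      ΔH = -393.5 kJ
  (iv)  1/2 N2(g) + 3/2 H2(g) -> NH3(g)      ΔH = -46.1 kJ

ΔH = -1011.1 kJ

(i) × 2: (2)·(-671.5) = -1343.0 kJ
(ii) reversed: +285.8 kJ
(iii): not needed.
(iv) reversed: +46.1 kJ
Since enthalpy is a state function, ΔH = (2)·(-671.5) + (-1)·(-285.8) + (-1)·(-46.1) = -1011.1 kJ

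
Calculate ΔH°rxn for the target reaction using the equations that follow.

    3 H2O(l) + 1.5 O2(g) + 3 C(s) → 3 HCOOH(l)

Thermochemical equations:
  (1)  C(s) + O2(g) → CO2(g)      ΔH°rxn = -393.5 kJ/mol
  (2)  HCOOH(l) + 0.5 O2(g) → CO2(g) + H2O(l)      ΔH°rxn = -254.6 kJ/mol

ΔH°rxn = -416.7 kJ/mol

(1) × 3: (3)·(-393.5) = -1180.5 kJ/mol
(2) reversed and × 3: (-3)·(-254.6) = +763.8 kJ/mol
Summing the manipulated equations, ΔH°rxn = (-1180.5) + (+763.8) = -416.7 kJ/mol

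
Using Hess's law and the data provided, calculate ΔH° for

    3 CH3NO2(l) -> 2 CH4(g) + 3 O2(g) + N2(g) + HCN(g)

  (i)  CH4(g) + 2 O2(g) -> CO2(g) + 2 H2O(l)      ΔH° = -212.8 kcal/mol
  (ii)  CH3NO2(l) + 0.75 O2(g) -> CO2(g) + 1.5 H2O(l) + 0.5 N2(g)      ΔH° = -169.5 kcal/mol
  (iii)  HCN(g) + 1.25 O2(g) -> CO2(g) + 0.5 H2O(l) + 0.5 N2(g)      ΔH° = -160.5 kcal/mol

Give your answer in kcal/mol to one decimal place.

(i) reversed and × 2 (reverse to put CH4(g) on the product side; ×2 to match 2 CH4(g) in the target): (-2)·(-212.8) = +425.6 kcal/mol
(ii) × 3 (scale by 3 for the 3 CH3NO2(l)): (3)·(-169.5) = -508.5 kcal/mol
(iii) reversed (reverse to put HCN(g) on the product side): +160.5 kcal/mol
By Hess's law, ΔH° = (-2)·(-212.8) + (3)·(-169.5) + (-1)·(-160.5) = 77.6 kcal/mol

ΔH° = 77.6 kcal/mol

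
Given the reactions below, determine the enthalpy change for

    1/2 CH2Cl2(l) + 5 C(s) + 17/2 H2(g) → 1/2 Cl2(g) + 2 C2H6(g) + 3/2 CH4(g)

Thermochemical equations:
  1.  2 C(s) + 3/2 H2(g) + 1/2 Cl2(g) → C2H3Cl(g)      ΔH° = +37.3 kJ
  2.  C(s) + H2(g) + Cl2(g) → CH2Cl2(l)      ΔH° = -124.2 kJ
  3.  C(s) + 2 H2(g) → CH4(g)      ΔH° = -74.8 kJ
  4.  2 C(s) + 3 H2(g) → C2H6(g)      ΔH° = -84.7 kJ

ΔH° = -219.5 kJ

eq. 1: not needed (C2H3Cl(g) appears nowhere else).
eq. 2 reversed and × 1/2 (reverse to put CH2Cl2(l) on the reactant side; ×1/2 to match 1/2 CH2Cl2(l) in the target): (-1/2)·(-124.2) = +62.1 kJ
eq. 3 × 3/2 (×3/2 to match 3/2 CH4(g) in the target): (3/2)·(-74.8) = -112.2 kJ
eq. 4 × 2 (×2 to match 2 C2H6(g) in the target): (2)·(-84.7) = -169.4 kJ
By Hess's law, ΔH° = (-1/2)·(-124.2) + (3/2)·(-74.8) + (2)·(-84.7) = -219.5 kJ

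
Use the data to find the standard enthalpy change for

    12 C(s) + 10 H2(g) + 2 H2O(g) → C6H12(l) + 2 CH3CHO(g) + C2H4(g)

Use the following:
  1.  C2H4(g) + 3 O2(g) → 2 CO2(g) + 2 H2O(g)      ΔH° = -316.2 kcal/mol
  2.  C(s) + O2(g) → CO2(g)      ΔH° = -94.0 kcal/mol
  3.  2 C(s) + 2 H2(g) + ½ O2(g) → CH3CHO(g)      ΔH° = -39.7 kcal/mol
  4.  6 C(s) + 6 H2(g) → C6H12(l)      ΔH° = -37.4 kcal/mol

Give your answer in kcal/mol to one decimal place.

eq. 1 reversed: +316.2 kcal/mol
eq. 2 × 2: (2)·(-94.0) = -188.0 kcal/mol
eq. 3 × 2: (2)·(-39.7) = -79.4 kcal/mol
eq. 4 as written: -37.4 kcal/mol
Since enthalpy is a state function, ΔH° = (-1)·(-316.2) + (2)·(-94.0) + (2)·(-39.7) + (1)·(-37.4) = 11.4 kcal/mol

ΔH° = 11.4 kcal/mol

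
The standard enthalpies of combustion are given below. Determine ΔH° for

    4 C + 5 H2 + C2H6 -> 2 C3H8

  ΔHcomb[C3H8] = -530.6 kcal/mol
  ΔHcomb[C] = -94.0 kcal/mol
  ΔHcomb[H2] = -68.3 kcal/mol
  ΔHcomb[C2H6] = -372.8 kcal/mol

ΔH° = -29.1 kcal/mol

With combustion enthalpies, reactants minus products:
= [4·(-94.0) + 5·(-68.3) + 1·(-372.8)] − [2·(-530.6)]
= -29.1 kcal/mol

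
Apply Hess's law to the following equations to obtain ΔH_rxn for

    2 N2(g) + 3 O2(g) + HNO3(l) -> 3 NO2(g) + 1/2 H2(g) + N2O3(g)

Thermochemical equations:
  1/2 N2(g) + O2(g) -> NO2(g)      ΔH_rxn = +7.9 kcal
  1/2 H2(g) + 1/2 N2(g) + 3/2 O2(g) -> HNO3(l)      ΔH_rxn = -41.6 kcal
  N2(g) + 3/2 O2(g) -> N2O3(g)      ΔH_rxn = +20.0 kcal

ΔH_rxn = 85.3 kcal

equation 1 × 3: (3)·(+7.9) = +23.7 kcal
equation 2 reversed: +41.6 kcal
equation 3 as written: +20.0 kcal
ΔH_rxn = (+23.7) + (+41.6) + (+20.0) = 85.3 kcal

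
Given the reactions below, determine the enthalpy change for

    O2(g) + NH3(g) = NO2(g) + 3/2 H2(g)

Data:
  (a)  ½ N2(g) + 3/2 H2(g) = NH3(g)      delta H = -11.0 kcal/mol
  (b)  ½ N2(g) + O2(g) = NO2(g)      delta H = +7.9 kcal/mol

delta H = 18.9 kcal/mol

(a) reversed: +11.0 kcal/mol
(b) as written: +7.9 kcal/mol
delta H = (-1)·(-11.0) + (1)·(+7.9) = 18.9 kcal/mol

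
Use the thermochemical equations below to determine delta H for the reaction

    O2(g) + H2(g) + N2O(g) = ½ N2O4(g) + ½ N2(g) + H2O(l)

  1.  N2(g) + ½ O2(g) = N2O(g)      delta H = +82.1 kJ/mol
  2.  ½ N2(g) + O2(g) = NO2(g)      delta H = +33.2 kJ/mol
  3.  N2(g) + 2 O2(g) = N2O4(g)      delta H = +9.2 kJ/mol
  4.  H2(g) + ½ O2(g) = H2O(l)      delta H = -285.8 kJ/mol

eq. 1 reversed (reverse to put N2O(g) on the reactant side): -82.1 kJ/mol
eq. 2: not needed (NO2(g) appears nowhere else).
eq. 3 × 1/2 (scale by 1/2 for the 1/2 N2O4(g)): (1/2)·(+9.2) = +4.6 kJ/mol
eq. 4 as written (H2O(l) already on the product side): -285.8 kJ/mol
Combining the equations, delta H = (-82.1) + (+4.6) + (-285.8) = -363.3 kJ/mol

delta H = -363.3 kJ/mol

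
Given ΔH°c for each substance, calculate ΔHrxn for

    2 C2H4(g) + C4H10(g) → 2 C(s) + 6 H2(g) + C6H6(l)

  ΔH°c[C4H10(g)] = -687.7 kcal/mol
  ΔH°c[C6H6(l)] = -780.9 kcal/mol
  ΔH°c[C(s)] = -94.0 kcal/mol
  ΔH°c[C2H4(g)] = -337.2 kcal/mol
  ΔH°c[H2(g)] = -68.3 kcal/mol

With combustion enthalpies, reactants minus products:
= [2·(-337.2) + 1·(-687.7)] − [2·(-94.0) + 6·(-68.3) + 1·(-780.9)]
= 16.6 kcal/mol

ΔHrxn = 16.6 kcal/mol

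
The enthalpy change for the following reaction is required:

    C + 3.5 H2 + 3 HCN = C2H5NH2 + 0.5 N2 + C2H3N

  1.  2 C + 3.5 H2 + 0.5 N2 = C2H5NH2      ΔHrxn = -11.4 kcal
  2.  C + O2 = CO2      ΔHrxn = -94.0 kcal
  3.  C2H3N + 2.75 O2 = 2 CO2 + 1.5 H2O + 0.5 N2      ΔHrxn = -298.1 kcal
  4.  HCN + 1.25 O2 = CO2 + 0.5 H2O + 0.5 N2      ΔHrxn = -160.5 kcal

ΔHrxn = -100.8 kcal

eq. 1 as written (C2H5NH2 already on the product side): -11.4 kcal
eq. 2 reversed: +94.0 kcal
eq. 3 reversed (C2H3N must end up as a product): +298.1 kcal
eq. 4 × 3 (scale by 3 for the 3 HCN): (3)·(-160.5) = -481.5 kcal
ΔHrxn = (-11.4) + (+94.0) + (+298.1) + (-481.5) = -100.8 kcal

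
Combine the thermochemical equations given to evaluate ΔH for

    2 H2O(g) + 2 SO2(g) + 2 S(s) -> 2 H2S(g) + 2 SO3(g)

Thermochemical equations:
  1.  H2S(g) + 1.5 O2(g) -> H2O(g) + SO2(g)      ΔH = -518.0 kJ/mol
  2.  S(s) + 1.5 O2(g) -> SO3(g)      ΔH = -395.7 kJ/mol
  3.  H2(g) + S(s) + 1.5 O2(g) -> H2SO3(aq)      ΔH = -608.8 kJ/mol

ΔH = 244.6 kJ/mol

eq. 1 reversed and × 2 (H2S(g) must end up as a product; scale by 2 for the 2 H2S(g)): (-2)·(-518.0) = +1036.0 kJ/mol
eq. 2 × 2 (scale by 2 for the 2 SO3(g)): (2)·(-395.7) = -791.4 kJ/mol
eq. 3: not needed (H2(g) appears nowhere else).
ΔH = (-2)·(-518.0) + (2)·(-395.7) = 244.6 kJ/mol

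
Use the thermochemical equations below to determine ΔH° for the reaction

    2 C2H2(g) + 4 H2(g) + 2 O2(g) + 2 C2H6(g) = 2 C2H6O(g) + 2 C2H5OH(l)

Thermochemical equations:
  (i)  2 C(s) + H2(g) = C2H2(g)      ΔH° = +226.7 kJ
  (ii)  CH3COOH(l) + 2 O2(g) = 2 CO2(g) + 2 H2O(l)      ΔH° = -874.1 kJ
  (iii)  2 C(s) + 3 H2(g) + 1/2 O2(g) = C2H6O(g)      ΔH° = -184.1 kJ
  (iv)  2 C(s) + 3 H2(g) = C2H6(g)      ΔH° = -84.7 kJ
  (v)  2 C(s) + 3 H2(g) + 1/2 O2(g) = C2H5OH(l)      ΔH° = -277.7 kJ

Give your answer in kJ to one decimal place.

ΔH° = -1207.6 kJ

(i) reversed and × 2 (reverse to put C2H2(g) on the reactant side; ×2 to match 2 C2H2(g) in the target): (-2)·(+226.7) = -453.4 kJ
(ii): not needed (H2O(l) appears nowhere else).
(iii) × 2 (×2 to match 2 C2H6O(g) in the target): (2)·(-184.1) = -368.2 kJ
(iv) reversed and × 2 (C2H6(g) must end up as a reactant; scale by 2 for the 2 C2H6(g)): (-2)·(-84.7) = +169.4 kJ
(v) × 2 (×2 to match 2 C2H5OH(l) in the target): (2)·(-277.7) = -555.4 kJ
Since enthalpy is a state function, ΔH° = (-453.4) + (-368.2) + (+169.4) + (-555.4) = -1207.6 kJ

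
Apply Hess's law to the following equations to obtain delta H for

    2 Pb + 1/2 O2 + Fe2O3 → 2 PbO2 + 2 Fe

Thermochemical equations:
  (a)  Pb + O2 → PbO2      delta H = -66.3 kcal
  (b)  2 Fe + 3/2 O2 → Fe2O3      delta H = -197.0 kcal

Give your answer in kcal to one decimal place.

delta H = 64.4 kcal

(a) × 2 (×2 to match 2 PbO2 in the target): (2)·(-66.3) = -132.6 kcal
(b) reversed (Fe2O3 must end up as a reactant): +197.0 kcal
delta H = (2)·(-66.3) + (-1)·(-197.0) = 64.4 kcal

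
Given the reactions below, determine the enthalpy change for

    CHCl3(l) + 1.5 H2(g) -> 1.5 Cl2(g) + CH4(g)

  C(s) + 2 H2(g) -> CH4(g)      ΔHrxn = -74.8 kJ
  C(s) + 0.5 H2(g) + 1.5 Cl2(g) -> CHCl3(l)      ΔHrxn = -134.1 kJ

equation 1 as written: -74.8 kJ
equation 2 reversed: +134.1 kJ
Combining the equations, ΔHrxn = (1)·(-74.8) + (-1)·(-134.1) = 59.3 kJ

ΔHrxn = 59.3 kJ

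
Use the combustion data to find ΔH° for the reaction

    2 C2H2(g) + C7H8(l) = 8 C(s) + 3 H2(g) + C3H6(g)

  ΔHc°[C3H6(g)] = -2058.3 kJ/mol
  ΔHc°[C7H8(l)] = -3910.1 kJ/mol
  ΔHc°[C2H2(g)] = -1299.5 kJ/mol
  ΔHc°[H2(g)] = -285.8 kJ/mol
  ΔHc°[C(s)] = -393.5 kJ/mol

ΔH° = -445.4 kJ/mol

With combustion enthalpies, reactants minus products:
= [2·(-1299.5) + 1·(-3910.1)] − [8·(-393.5) + 3·(-285.8) + 1·(-2058.3)]
= -445.4 kJ/mol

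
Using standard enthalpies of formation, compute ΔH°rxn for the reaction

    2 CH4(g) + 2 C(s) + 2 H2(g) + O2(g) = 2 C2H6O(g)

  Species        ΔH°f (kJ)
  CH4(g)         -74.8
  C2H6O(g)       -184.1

ΔH°rxn = Σ nΔHf°(products) − Σ nΔHf°(reactants).
Products: 2·(-184.1) = -368.2
Reactants: 2·(-74.8) + 2·(+0.0) + 2·(+0.0) + 1·(+0.0) = -149.6
ΔH°rxn = (-368.2) − (-149.6) = -218.6 kJ

ΔH°rxn = -218.6 kJ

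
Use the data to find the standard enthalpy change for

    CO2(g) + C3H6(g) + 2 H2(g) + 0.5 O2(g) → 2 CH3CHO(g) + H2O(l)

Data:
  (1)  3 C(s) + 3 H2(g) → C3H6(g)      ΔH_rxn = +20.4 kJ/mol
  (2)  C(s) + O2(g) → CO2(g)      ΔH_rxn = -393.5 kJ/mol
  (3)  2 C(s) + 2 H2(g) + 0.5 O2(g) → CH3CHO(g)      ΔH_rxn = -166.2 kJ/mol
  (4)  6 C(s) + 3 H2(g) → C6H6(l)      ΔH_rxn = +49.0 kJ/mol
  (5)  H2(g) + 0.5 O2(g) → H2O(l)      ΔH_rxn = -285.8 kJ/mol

(1) reversed (reverse to put C3H6(g) on the reactant side): -20.4 kJ/mol
(2) reversed (CO2(g) must end up as a reactant): +393.5 kJ/mol
(3) × 2 (scale by 2 for the 2 CH3CHO(g)): (2)·(-166.2) = -332.4 kJ/mol
(4): not needed (C6H6(l) appears nowhere else).
(5) as written (H2O(l) already on the product side): -285.8 kJ/mol
ΔH_rxn = (-20.4) + (+393.5) + (-332.4) + (-285.8) = -245.1 kJ/mol

ΔH_rxn = -245.1 kJ/mol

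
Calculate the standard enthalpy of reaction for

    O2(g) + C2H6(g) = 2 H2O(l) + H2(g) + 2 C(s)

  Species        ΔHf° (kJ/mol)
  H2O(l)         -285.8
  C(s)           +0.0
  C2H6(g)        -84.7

Products: 2·(-285.8) + 1·(+0.0) + 2·(+0.0) = -571.6
Reactants: 1·(+0.0) + 1·(-84.7) = -84.7
ΔH_rxn = (-571.6) − (-84.7) = -486.9 kJ/mol

ΔH_rxn = -486.9 kJ/mol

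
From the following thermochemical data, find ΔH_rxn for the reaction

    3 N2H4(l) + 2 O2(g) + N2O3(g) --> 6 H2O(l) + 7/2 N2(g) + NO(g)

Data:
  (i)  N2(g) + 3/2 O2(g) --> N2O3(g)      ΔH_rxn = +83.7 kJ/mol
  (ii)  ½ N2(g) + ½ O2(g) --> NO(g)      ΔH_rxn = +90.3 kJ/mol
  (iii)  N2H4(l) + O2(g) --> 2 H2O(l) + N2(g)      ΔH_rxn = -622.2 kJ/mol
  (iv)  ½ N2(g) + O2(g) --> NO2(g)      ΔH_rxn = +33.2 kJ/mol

(i) reversed: -83.7 kJ/mol
(ii) as written: +90.3 kJ/mol
(iii) × 3: (3)·(-622.2) = -1866.6 kJ/mol
(iv): not needed.
Since enthalpy is a state function, ΔH_rxn = (-1)·(+83.7) + (1)·(+90.3) + (3)·(-622.2) = -1860.0 kJ/mol

ΔH_rxn = -1860.0 kJ/mol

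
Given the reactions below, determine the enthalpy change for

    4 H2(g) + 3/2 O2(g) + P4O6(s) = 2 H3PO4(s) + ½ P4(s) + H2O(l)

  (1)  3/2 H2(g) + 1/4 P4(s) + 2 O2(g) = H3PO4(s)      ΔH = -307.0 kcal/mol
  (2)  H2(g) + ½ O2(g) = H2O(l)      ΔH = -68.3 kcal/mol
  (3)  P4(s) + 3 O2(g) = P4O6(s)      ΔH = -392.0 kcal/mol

(1) × 2 (×2 to match 2 H3PO4(s) in the target): (2)·(-307.0) = -614.0 kcal/mol
(2) as written (H2O(l) already on the product side): -68.3 kcal/mol
(3) reversed (P4O6(s) must end up as a reactant): +392.0 kcal/mol
ΔH = (-614.0) + (-68.3) + (+392.0) = -290.3 kcal/mol

ΔH = -290.3 kcal/mol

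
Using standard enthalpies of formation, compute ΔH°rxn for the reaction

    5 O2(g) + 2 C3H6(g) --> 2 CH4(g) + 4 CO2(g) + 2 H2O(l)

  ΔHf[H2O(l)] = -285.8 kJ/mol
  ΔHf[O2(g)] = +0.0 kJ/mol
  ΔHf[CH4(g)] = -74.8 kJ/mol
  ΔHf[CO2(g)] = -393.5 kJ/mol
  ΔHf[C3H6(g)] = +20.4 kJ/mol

ΔH°rxn = -2336.0 kJ/mol

Products: 2·(-74.8) + 4·(-393.5) + 2·(-285.8) = -2295.2
Reactants: 5·(+0.0) + 2·(+20.4) = +40.8
ΔH°rxn = (-2295.2) − (+40.8) = -2336.0 kJ/mol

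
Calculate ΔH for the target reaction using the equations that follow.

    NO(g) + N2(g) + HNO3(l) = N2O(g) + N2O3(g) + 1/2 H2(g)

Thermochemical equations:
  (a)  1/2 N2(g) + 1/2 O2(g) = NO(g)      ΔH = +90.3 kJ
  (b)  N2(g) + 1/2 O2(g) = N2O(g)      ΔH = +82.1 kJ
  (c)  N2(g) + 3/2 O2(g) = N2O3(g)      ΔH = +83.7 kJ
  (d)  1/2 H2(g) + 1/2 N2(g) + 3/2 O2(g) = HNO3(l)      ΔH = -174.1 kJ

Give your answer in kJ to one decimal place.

ΔH = 249.6 kJ

(a) reversed (NO(g) must end up as a reactant): -90.3 kJ
(b) as written (N2O(g) already on the product side): +82.1 kJ
(c) as written (N2O3(g) already on the product side): +83.7 kJ
(d) reversed (reverse to put HNO3(l) on the reactant side): +174.1 kJ
Combining the equations, ΔH = (-1)·(+90.3) + (1)·(+82.1) + (1)·(+83.7) + (-1)·(-174.1) = 249.6 kJ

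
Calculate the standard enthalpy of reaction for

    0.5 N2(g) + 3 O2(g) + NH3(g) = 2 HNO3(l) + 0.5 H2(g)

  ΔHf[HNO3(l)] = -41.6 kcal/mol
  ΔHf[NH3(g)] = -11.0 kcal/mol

Products: 2·(-41.6) + 1/2·(+0.0) = -83.2
Reactants: 1/2·(+0.0) + 3·(+0.0) + 1·(-11.0) = -11.0
ΔH_rxn = (-83.2) − (-11.0) = -72.2 kcal/mol

ΔH_rxn = -72.2 kcal/mol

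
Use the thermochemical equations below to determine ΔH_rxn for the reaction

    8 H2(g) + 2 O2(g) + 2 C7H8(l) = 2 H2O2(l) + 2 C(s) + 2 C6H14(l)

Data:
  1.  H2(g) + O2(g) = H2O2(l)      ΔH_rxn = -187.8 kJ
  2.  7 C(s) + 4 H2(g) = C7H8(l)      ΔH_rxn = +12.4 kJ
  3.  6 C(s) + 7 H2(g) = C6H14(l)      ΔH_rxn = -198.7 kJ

eq. 1 × 2: (2)·(-187.8) = -375.6 kJ
eq. 2 reversed and × 2: (-2)·(+12.4) = -24.8 kJ
eq. 3 × 2: (2)·(-198.7) = -397.4 kJ
Combining the equations, ΔH_rxn = (2)·(-187.8) + (-2)·(+12.4) + (2)·(-198.7) = -797.8 kJ

ΔH_rxn = -797.8 kJ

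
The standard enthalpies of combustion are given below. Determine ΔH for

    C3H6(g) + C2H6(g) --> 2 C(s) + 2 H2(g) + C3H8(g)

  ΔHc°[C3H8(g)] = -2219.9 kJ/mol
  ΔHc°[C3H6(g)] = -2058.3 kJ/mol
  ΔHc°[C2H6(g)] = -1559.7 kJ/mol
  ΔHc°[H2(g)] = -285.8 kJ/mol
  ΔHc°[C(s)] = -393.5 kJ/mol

Using ΔH = Σ nΔHc°(reactants) − Σ nΔHc°(products):
= [1·(-2058.3) + 1·(-1559.7)] − [2·(-393.5) + 2·(-285.8) + 1·(-2219.9)]
= -39.5 kJ/mol

ΔH = -39.5 kJ/mol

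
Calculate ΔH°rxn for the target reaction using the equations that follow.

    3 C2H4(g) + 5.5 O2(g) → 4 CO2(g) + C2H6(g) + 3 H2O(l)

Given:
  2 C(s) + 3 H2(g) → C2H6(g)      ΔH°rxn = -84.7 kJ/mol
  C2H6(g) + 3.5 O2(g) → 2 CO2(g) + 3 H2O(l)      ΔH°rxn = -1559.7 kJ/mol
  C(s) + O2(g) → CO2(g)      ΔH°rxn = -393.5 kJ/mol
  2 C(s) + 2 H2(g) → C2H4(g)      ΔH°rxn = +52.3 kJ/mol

equation 1 × 2: (2)·(-84.7) = -169.4 kJ/mol
equation 2 as written (H2O(l) already on the product side): -1559.7 kJ/mol
equation 3 × 2: (2)·(-393.5) = -787.0 kJ/mol
equation 4 reversed and × 3 (reverse to put C2H4(g) on the reactant side; scale by 3 for the 3 C2H4(g)): (-3)·(+52.3) = -156.9 kJ/mol
By Hess's law, ΔH°rxn = (2)·(-84.7) + (1)·(-1559.7) + (2)·(-393.5) + (-3)·(+52.3) = -2673.0 kJ/mol

ΔH°rxn = -2673.0 kJ/mol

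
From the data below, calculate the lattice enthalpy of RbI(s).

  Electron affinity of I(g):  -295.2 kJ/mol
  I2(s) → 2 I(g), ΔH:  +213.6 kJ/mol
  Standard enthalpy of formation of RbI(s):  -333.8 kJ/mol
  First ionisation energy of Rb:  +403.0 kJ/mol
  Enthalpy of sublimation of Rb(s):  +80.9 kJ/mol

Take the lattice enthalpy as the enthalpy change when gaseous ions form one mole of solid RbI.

ΔHf° = 1·ΔHsub + 1·(ΣIE) + 1/2·D(I2) + 1·EA + U
-333.8 = 1·(+80.9) + 1·(+403.0) + 1/2·(+213.6) + 1·(-295.2) + U
U = -333.8 − (+295.5) = -629.3 kJ/mol

U = -629.3 kJ/mol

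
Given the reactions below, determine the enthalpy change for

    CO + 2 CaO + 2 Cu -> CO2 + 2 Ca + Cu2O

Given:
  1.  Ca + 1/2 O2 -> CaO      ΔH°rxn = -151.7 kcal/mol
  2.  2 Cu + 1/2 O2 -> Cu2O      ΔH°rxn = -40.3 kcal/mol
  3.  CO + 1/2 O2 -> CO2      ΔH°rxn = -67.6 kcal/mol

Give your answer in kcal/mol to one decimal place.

eq. 1 reversed and × 2 (reverse to put CaO on the reactant side; scale by 2 for the 2 CaO): (-2)·(-151.7) = +303.4 kcal/mol
eq. 2 as written (Cu2O already on the product side): -40.3 kcal/mol
eq. 3 as written (CO already on the reactant side): -67.6 kcal/mol
ΔH°rxn = (-2)·(-151.7) + (1)·(-40.3) + (1)·(-67.6) = 195.5 kcal/mol

ΔH°rxn = 195.5 kcal/mol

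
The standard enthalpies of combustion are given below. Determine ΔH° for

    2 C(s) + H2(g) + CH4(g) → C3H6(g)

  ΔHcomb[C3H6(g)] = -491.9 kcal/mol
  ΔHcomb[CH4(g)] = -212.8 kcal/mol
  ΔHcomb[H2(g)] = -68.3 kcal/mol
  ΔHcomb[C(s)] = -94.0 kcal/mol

With combustion enthalpies, reactants minus products:
= [2·(-94.0) + 1·(-68.3) + 1·(-212.8)] − [1·(-491.9)]
= 22.8 kcal/mol

ΔH° = 22.8 kcal/mol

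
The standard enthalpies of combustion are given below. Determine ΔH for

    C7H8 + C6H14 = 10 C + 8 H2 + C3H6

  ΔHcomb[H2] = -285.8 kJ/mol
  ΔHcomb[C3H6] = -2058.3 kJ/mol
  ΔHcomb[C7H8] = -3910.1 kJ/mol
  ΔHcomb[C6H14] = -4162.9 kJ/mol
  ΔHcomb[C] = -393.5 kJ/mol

Using ΔH = Σ nΔHc°(reactants) − Σ nΔHc°(products):
= [1·(-3910.1) + 1·(-4162.9)] − [10·(-393.5) + 8·(-285.8) + 1·(-2058.3)]
= 206.7 kJ/mol

ΔH = 206.7 kJ/mol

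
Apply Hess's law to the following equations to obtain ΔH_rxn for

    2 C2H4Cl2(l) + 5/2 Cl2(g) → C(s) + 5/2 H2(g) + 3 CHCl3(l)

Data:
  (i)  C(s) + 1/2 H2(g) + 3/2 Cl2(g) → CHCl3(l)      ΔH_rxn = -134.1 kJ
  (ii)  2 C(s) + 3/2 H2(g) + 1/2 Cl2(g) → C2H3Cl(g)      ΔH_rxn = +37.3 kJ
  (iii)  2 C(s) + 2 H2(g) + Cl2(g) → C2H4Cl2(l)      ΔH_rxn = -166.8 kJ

ΔH_rxn = -68.7 kJ

(i) × 3 (×3 to match 3 CHCl3(l) in the target): (3)·(-134.1) = -402.3 kJ
(ii): not needed (C2H3Cl(g) appears nowhere else).
(iii) reversed and × 2 (reverse to put C2H4Cl2(l) on the reactant side; scale by 2 for the 2 C2H4Cl2(l)): (-2)·(-166.8) = +333.6 kJ
Summing the manipulated equations, ΔH_rxn = (3)·(-134.1) + (-2)·(-166.8) = -68.7 kJ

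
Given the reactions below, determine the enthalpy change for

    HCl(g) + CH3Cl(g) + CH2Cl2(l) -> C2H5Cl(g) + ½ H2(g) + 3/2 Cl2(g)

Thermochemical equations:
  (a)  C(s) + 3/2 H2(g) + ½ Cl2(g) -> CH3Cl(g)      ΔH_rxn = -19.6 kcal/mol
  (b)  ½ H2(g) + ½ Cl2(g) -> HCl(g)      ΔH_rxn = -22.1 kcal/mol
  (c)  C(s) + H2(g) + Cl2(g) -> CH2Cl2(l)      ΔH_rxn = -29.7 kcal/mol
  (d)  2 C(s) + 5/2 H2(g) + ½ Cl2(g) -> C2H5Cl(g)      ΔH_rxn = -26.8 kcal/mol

ΔH_rxn = 44.6 kcal/mol

(a) reversed (CH3Cl(g) must end up as a reactant): +19.6 kcal/mol
(b) reversed (HCl(g) must end up as a reactant): +22.1 kcal/mol
(c) reversed (reverse to put CH2Cl2(l) on the reactant side): +29.7 kcal/mol
(d) as written (C2H5Cl(g) already on the product side): -26.8 kcal/mol
ΔH_rxn = (+19.6) + (+22.1) + (+29.7) + (-26.8) = 44.6 kcal/mol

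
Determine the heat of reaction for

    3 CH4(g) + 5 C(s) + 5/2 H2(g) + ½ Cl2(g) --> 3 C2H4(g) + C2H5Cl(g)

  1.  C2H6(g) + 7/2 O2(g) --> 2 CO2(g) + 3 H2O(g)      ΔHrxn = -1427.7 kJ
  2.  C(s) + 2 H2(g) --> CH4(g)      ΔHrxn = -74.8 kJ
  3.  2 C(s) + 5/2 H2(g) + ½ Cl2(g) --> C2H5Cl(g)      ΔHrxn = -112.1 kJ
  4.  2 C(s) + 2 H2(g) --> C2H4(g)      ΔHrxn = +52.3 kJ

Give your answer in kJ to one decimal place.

ΔHrxn = 269.2 kJ

eq. 1: not needed.
eq. 2 reversed and × 3: (-3)·(-74.8) = +224.4 kJ
eq. 3 as written: -112.1 kJ
eq. 4 × 3: (3)·(+52.3) = +156.9 kJ
ΔHrxn = (+224.4) + (-112.1) + (+156.9) = 269.2 kJ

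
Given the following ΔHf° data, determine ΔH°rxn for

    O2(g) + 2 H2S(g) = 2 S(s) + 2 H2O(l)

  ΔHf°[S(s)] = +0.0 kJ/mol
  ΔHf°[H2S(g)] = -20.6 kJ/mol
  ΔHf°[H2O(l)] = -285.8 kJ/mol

ΔH°rxn = -530.4 kJ/mol

Products: 2·(+0.0) + 2·(-285.8) = -571.6
Reactants: 1·(+0.0) + 2·(-20.6) = -41.2
ΔH°rxn = (-571.6) − (-41.2) = -530.4 kJ/mol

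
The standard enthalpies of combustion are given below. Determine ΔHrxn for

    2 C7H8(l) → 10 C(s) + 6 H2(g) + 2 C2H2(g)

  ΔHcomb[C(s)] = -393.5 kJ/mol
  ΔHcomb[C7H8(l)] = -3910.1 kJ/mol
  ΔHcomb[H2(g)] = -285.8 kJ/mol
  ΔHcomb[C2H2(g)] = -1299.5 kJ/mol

ΔHrxn = 428.6 kJ/mol

With combustion enthalpies, reactants minus products:
= [2·(-3910.1)] − [10·(-393.5) + 6·(-285.8) + 2·(-1299.5)]
= 428.6 kJ/mol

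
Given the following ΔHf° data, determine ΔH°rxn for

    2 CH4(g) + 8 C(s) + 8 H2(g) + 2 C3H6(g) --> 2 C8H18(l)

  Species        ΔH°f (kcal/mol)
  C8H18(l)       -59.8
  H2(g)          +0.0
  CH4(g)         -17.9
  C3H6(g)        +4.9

Products: 2·(-59.8) = -119.6
Reactants: 2·(-17.9) + 8·(+0.0) + 8·(+0.0) + 2·(+4.9) = -26.0
ΔH°rxn = (-119.6) − (-26.0) = -93.6 kcal/mol

ΔH°rxn = -93.6 kcal/mol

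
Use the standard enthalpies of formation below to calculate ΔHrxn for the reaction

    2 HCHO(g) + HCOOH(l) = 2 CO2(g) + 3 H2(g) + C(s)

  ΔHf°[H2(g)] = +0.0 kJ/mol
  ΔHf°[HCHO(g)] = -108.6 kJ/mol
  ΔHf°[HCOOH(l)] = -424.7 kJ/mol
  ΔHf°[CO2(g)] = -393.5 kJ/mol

Products: 2·(-393.5) + 3·(+0.0) + 1·(+0.0) = -787.0
Reactants: 2·(-108.6) + 1·(-424.7) = -641.9
ΔHrxn = (-787.0) − (-641.9) = -145.1 kJ/mol

ΔHrxn = -145.1 kJ/mol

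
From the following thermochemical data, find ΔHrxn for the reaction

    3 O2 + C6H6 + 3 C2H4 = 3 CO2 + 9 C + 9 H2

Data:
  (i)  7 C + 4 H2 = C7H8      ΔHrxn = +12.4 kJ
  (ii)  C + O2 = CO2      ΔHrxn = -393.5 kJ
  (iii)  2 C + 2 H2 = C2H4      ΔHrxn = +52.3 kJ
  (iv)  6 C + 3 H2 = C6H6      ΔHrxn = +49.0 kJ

(i): not needed (C7H8 appears nowhere else).
(ii) × 3 (scale by 3 for the 3 CO2): (3)·(-393.5) = -1180.5 kJ
(iii) reversed and × 3 (C2H4 must end up as a reactant; ×3 to match 3 C2H4 in the target): (-3)·(+52.3) = -156.9 kJ
(iv) reversed (reverse to put C6H6 on the reactant side): -49.0 kJ
Summing the manipulated equations, ΔHrxn = (-1180.5) + (-156.9) + (-49.0) = -1386.4 kJ

ΔHrxn = -1386.4 kJ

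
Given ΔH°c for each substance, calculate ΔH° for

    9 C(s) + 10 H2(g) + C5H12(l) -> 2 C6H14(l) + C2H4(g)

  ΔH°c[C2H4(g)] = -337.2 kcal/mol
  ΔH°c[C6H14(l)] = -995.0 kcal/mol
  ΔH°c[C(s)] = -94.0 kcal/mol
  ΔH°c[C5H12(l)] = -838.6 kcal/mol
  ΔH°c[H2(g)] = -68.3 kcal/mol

ΔH° = -40.4 kcal/mol

With combustion enthalpies, reactants minus products:
= [9·(-94.0) + 10·(-68.3) + 1·(-838.6)] − [2·(-995.0) + 1·(-337.2)]
= -40.4 kcal/mol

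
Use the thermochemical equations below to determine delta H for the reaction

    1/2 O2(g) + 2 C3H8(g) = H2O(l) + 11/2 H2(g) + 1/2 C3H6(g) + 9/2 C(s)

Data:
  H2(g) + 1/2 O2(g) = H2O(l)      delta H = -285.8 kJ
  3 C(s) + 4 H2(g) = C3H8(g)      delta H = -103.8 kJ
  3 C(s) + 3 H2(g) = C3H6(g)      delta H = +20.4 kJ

equation 1 as written (H2O(l) already on the product side): -285.8 kJ
equation 2 reversed and × 2 (C3H8(g) must end up as a reactant; scale by 2 for the 2 C3H8(g)): (-2)·(-103.8) = +207.6 kJ
equation 3 × 1/2 (×1/2 to match 1/2 C3H6(g) in the target): (1/2)·(+20.4) = +10.2 kJ
delta H = (-285.8) + (+207.6) + (+10.2) = -68.0 kJ

delta H = -68.0 kJ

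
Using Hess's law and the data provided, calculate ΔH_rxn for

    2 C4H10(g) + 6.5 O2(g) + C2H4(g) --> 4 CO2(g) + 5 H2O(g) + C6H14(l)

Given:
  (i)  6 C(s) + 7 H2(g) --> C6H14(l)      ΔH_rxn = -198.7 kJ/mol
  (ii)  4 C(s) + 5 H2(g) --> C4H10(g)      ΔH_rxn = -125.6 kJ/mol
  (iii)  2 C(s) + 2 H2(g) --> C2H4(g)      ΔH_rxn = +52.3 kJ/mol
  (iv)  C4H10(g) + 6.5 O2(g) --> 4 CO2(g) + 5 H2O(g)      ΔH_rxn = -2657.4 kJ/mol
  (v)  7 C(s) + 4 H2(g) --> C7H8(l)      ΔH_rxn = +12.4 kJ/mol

(i) as written (C6H14(l) already on the product side): -198.7 kJ/mol
(ii) reversed: +125.6 kJ/mol
(iii) reversed (reverse to put C2H4(g) on the reactant side): -52.3 kJ/mol
(iv) as written (CO2(g) already on the product side): -2657.4 kJ/mol
(v): not needed (C7H8(l) appears nowhere else).
ΔH_rxn = (1)·(-198.7) + (-1)·(-125.6) + (-1)·(+52.3) + (1)·(-2657.4) = -2782.8 kJ/mol

ΔH_rxn = -2782.8 kJ/mol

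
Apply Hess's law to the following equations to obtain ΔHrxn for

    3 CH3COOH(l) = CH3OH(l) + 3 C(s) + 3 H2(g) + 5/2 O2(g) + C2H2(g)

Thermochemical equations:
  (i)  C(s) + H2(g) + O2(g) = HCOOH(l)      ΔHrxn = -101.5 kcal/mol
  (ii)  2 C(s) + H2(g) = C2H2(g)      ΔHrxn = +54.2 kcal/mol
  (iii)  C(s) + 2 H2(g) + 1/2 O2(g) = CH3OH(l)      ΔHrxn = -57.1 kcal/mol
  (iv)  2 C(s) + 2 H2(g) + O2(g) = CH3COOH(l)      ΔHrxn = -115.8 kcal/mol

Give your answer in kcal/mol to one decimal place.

ΔHrxn = 344.5 kcal/mol

(i): not needed.
(ii) as written: +54.2 kcal/mol
(iii) as written: -57.1 kcal/mol
(iv) reversed and × 3: (-3)·(-115.8) = +347.4 kcal/mol
Combining the equations, ΔHrxn = (+54.2) + (-57.1) + (+347.4) = 344.5 kcal/mol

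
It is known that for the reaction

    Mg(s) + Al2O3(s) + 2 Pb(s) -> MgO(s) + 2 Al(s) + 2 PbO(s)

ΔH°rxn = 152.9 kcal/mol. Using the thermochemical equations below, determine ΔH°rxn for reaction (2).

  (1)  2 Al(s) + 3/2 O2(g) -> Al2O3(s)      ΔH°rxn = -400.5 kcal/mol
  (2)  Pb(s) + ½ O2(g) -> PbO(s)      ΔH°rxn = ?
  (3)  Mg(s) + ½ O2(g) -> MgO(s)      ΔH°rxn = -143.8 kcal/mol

ΔH°rxn = -51.9 kcal/mol

(1) reversed (reverse to put Al2O3(s) on the reactant side): +400.5 kcal/mol
(2) × 2 (×2 to match 2 PbO(s) in the target): contributes 2·x
(3) as written (MgO(s) already on the product side): -143.8 kcal/mol
+152.9 = (+400.5) + (-143.8) + 2·x
x = (+152.9 − (+256.7)) / (2) = -51.9 kcal/mol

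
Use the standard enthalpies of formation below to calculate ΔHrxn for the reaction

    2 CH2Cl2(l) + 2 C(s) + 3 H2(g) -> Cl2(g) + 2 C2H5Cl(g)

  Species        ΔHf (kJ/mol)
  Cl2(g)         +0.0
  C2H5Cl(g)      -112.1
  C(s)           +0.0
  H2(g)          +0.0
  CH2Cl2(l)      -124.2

Products: 1·(+0.0) + 2·(-112.1) = -224.2
Reactants: 2·(-124.2) + 2·(+0.0) + 3·(+0.0) = -248.4
ΔHrxn = (-224.2) − (-248.4) = 24.2 kJ/mol

ΔHrxn = 24.2 kJ/mol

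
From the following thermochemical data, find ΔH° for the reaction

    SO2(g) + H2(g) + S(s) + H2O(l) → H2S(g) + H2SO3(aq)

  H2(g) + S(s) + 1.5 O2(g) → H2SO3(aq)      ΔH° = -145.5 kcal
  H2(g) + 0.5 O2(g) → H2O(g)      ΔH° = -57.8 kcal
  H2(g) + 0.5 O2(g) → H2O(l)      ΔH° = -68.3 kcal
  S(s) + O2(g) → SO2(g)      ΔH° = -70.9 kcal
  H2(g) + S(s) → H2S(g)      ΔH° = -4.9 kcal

ΔH° = -11.2 kcal

equation 1 as written: -145.5 kcal
equation 2: not needed.
equation 3 reversed: +68.3 kcal
equation 4 reversed: +70.9 kcal
equation 5 as written: -4.9 kcal
Since enthalpy is a state function, ΔH° = (-145.5) + (+68.3) + (+70.9) + (-4.9) = -11.2 kcal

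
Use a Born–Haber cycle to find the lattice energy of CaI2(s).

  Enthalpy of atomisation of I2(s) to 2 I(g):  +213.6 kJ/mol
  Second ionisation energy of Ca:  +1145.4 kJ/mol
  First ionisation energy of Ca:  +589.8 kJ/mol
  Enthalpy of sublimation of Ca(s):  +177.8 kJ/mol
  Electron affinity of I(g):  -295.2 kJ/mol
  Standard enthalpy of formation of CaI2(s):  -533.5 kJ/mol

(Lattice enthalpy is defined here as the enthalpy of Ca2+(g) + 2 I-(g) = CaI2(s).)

U = -2069.7 kJ/mol

ΔHf° = 1·ΔHsub + 1·(ΣIE) + 1·D(I2) + 2·EA + U
-533.5 = 1·(+177.8) + 1·(+1735.2) + 1·(+213.6) + 2·(-295.2) + U
U = -533.5 − (+1536.2) = -2069.7 kJ/mol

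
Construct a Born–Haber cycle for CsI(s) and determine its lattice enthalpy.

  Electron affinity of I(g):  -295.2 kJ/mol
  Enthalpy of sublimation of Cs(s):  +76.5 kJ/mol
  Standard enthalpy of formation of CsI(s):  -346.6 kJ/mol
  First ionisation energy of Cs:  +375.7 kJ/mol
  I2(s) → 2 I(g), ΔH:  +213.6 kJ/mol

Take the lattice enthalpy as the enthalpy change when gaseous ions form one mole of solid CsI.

U = -610.4 kJ/mol

ΔHf° = 1·ΔHsub + 1·(ΣIE) + 1/2·D(I2) + 1·EA + U
-346.6 = 1·(+76.5) + 1·(+375.7) + 1/2·(+213.6) + 1·(-295.2) + U
U = -346.6 − (+263.8) = -610.4 kJ/mol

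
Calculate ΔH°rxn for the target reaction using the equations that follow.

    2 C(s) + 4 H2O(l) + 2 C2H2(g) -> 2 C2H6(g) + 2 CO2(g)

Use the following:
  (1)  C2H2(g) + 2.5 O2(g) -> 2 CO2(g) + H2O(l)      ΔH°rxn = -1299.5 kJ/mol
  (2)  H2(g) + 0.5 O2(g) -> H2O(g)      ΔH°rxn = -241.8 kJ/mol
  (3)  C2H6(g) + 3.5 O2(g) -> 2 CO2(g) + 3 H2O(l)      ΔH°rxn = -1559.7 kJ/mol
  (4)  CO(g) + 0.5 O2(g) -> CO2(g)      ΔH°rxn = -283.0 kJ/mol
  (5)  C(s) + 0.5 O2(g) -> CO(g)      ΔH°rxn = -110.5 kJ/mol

(1) × 2 (×2 to match 2 C2H2(g) in the target): (2)·(-1299.5) = -2599.0 kJ/mol
(2): not needed (H2(g) appears nowhere else).
(3) reversed and × 2 (reverse to put C2H6(g) on the product side; ×2 to match 2 C2H6(g) in the target): (-2)·(-1559.7) = +3119.4 kJ/mol
(4) × 2: (2)·(-283.0) = -566.0 kJ/mol
(5) × 2 (scale by 2 for the 2 C(s)): (2)·(-110.5) = -221.0 kJ/mol
Summing the manipulated equations, ΔH°rxn = (2)·(-1299.5) + (-2)·(-1559.7) + (2)·(-283.0) + (2)·(-110.5) = -266.6 kJ/mol

ΔH°rxn = -266.6 kJ/mol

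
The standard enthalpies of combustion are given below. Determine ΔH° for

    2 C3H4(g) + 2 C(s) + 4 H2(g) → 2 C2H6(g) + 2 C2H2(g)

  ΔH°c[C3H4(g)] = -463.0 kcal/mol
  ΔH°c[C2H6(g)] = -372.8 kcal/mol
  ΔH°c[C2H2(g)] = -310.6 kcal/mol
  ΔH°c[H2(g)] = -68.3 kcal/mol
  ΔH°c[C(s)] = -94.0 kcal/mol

ΔH° = -20.4 kcal/mol

With combustion enthalpies, reactants minus products:
= [2·(-463.0) + 2·(-94.0) + 4·(-68.3)] − [2·(-372.8) + 2·(-310.6)]
= -20.4 kcal/mol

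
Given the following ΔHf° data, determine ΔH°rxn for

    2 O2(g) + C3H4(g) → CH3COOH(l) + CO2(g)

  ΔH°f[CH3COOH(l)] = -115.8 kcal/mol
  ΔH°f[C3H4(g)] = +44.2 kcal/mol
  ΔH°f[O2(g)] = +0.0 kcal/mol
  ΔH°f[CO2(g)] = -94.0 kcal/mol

Products: 1·(-115.8) + 1·(-94.0) = -209.8
Reactants: 2·(+0.0) + 1·(+44.2) = +44.2
ΔH°rxn = (-209.8) − (+44.2) = -254.0 kcal/mol

ΔH°rxn = -254.0 kcal/mol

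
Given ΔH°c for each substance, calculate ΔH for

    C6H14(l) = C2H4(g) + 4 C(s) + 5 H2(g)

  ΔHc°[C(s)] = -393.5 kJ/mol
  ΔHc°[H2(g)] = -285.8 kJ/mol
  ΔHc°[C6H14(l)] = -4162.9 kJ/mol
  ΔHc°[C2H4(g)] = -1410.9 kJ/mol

Using ΔH = Σ nΔHc°(reactants) − Σ nΔHc°(products):
= [1·(-4162.9)] − [1·(-1410.9) + 4·(-393.5) + 5·(-285.8)]
= 251.0 kJ/mol

ΔH = 251.0 kJ/mol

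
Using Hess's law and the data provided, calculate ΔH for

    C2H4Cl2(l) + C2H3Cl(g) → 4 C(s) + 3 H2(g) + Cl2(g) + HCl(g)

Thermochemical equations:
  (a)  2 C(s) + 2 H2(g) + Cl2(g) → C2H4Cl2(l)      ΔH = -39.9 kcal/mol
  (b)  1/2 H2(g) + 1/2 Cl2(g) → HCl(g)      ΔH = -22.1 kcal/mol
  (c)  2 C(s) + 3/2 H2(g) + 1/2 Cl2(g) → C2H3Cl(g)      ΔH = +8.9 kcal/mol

ΔH = 8.9 kcal/mol

(a) reversed (reverse to put C2H4Cl2(l) on the reactant side): +39.9 kcal/mol
(b) as written (HCl(g) already on the product side): -22.1 kcal/mol
(c) reversed (reverse to put C2H3Cl(g) on the reactant side): -8.9 kcal/mol
Combining the equations, ΔH = (+39.9) + (-22.1) + (-8.9) = 8.9 kcal/mol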